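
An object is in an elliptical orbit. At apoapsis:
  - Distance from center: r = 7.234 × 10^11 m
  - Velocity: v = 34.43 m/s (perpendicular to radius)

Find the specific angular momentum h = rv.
r = 7.234 × 10^11 m
v = 34.43 m/s
h = rv = 7.234 × 10^11 × 34.43 = 2.49067 × 10^13 m²/s ≈ 2.491 × 10^13 m²/s

Final answer: h = 2.491 × 10^13 m²/s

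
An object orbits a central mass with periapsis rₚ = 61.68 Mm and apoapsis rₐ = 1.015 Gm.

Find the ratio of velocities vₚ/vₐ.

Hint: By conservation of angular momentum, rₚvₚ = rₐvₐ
rₚ = 61.68 Mm = 6.168 × 10^7 m
rₐ = 1.015 Gm = 1.015 × 10^9 m
rₚvₚ = rₐvₐ  ⇒  vₚ/vₐ = rₐ/rₚ
vₚ/vₐ = (1.015 × 10^9) / (6.168 × 10^7) = 16.4559

Final answer: vₚ/vₐ = 16.46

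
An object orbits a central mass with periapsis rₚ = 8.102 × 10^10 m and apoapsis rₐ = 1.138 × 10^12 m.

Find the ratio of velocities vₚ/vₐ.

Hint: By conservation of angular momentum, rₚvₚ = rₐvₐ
rₚ = 8.102 × 10^10 m
rₐ = 1.138 × 10^12 m
rₚvₚ = rₐvₐ  ⇒  vₚ/vₐ = rₐ/rₚ
vₚ/vₐ = (1.138 × 10^12) / (8.102 × 10^10) = 14.0459

Final answer: vₚ/vₐ = 14.05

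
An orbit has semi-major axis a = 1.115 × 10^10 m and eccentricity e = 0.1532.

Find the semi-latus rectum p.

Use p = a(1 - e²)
a = 1.115 × 10^10 m
e = 0.1532,  e² = 0.0234702,  1 − e² = 0.97653
p = a(1 − e²) = 1.115 × 10^10 m × 0.97653 = 1.08883 × 10^10 m ≈ 1.089 × 10^10 m

Final answer: p = 1.089 × 10^10 m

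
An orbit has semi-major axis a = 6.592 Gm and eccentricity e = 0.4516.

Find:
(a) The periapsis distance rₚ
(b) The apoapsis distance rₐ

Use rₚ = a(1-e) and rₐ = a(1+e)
a = 6.592 Gm = 6.592 × 10^9 m
e = 0.4516:  1 − e = 0.5484,  1 + e = 1.4516
(a) rₚ = a(1 − e) = 6.592 × 10^9 m × 0.5484 = 3.61505 × 10^9 m ≈ 3.615 Gm
(b) rₐ = a(1 + e) = 6.592 × 10^9 m × 1.4516 = 9.56895 × 10^9 m ≈ 9.569 Gm

Final answer:
(a) rₚ = 3.615 Gm
(b) rₐ = 9.569 Gm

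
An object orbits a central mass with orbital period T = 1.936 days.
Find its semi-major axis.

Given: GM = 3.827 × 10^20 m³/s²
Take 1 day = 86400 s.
T = 1.936 days = 167270 s
GM = 3.827 × 10^20 m³/s²
Kepler's third law: a³ = GM T² / (4π²)
T² = 2.79794 × 10^10 s²
a³ = (3.827 × 10^20) × (2.79794 × 10^10) / (4π²) = 2.71229 × 10^29 m³
a = (a³)^(1/3) = 6.4731 × 10^9 m ≈ 6.473 × 10^9 m

Final answer: 6.473 × 10^9 m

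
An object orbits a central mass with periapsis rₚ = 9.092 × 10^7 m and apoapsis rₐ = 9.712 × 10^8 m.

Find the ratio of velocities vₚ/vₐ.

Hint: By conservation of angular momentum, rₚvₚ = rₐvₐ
rₚ = 9.092 × 10^7 m
rₐ = 9.712 × 10^8 m
rₚvₚ = rₐvₐ  ⇒  vₚ/vₐ = rₐ/rₚ
vₚ/vₐ = (9.712 × 10^8) / (9.092 × 10^7) = 10.6819

Final answer: vₚ/vₐ = 10.68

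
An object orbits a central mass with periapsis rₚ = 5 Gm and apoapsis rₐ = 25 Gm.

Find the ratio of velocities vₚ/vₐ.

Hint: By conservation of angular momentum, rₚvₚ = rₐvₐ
rₚ = 5 Gm = 5 × 10^9 m
rₐ = 25 Gm = 2.5 × 10^10 m
rₚvₚ = rₐvₐ  ⇒  vₚ/vₐ = rₐ/rₚ
vₚ/vₐ = (2.5 × 10^10) / (5 × 10^9) = 5

Final answer: vₚ/vₐ = 5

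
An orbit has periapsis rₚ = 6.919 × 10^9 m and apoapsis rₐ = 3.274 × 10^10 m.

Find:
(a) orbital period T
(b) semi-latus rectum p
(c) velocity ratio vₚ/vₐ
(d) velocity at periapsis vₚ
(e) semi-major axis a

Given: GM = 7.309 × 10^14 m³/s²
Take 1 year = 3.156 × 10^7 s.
rₚ = 6.919 × 10^9 m
rₐ = 3.274 × 10^10 m
GM = 7.309 × 10^14 m³/s²
a = (rₚ + rₐ)/2 = 1.98295 × 10^10 m
e = (rₐ − rₚ)/(rₐ + rₚ) = (2.5821 × 10^10) / (3.9659 × 10^10) = 0.651075
(a) a³ = 7.79714 × 10^30 m³;  T = 2π √(a³/GM) = 2π × 1.03285 × 10^8 s = 6.48961 × 10^8 s ≈ 20.56 years
(b) 1 − e² = 0.576101;  p = a(1 − e²) = 1.98295 × 10^10 × 0.576101 = 1.14238 × 10^10 m ≈ 1.142 × 10^10 m
(c) vₚ/vₐ = rₐ/rₚ (angular momentum) = (3.274 × 10^10) / (6.919 × 10^9) = 4.7319 ≈ 4.732
(d) vₚ² = GM (2/rₚ − 1/a) = 7.309 × 10^14 × (2.89059 × 10^-10 − 5.04299 × 10^-11) = 174414 m²/s²;  vₚ = 417.629 m/s ≈ 417.6 m/s
(e) a = 1.98295 × 10^10 m ≈ 1.983 × 10^10 m

Final answer:
(a) orbital period T = 20.56 years
(b) semi-latus rectum p = 1.142 × 10^10 m
(c) velocity ratio vₚ/vₐ = 4.732
(d) velocity at periapsis vₚ = 417.6 m/s
(e) semi-major axis a = 1.983 × 10^10 m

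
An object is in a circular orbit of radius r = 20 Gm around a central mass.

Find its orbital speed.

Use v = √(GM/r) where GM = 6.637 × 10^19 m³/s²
r = 20 Gm = 2 × 10^10 m
GM = 6.637 × 10^19 m³/s²
GM/r = (6.637 × 10^19) / (2 × 10^10) = 3.3185 × 10^9 m²/s²
v = √(GM/r) = 57606.4 m/s ≈ 57.61 km/s

Final answer: 57.61 km/s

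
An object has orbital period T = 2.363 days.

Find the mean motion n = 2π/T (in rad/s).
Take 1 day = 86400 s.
T = 2.363 days = 204163 s
n = 2π / 204163 s = 3.07753 × 10^-5 rad/s ≈ 3.078 × 10^-5 rad/s

Final answer: n = 3.078 × 10^-5 rad/s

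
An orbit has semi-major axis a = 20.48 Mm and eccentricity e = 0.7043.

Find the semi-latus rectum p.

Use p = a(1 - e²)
a = 20.48 Mm = 2.048 × 10^7 m
e = 0.7043,  e² = 0.496038,  1 − e² = 0.503962
p = a(1 − e²) = 2.048 × 10^7 m × 0.503962 = 1.03211 × 10^7 m ≈ 10.32 Mm

Final answer: p = 10.32 Mm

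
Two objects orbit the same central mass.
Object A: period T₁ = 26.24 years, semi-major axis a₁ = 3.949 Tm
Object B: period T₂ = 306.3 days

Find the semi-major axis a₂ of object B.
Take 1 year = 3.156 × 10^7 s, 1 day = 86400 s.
T₁ = 26.24 years = 8.28134 × 10^8 s
T₂ = 306.3 days = 2.64643 × 10^7 s
a₁ = 3.949 Tm = 3.949 × 10^12 m
Kepler's third law: (T₂/T₁)² = (a₂/a₁)³  ⇒  a₂ = a₁ (T₂/T₁)^(2/3)
T₂/T₁ = 0.0319566
(T₂/T₁)^(2/3) = 0.100702
a₂ = 3.949 × 10^12 m × 0.100702 = 3.97674 × 10^11 m ≈ 397.7 Gm

Final answer: a₂ = 397.7 Gm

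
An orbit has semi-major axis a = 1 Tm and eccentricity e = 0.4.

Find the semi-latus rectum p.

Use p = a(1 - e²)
a = 1 Tm = 1 × 10^12 m
e = 0.4,  e² = 0.16,  1 − e² = 0.84
p = a(1 − e²) = 1 × 10^12 m × 0.84 = 8.4 × 10^11 m ≈ 840 Gm

Final answer: p = 840 Gm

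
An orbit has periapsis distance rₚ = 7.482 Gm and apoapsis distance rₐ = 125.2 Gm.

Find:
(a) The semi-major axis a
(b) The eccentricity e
rₚ = 7.482 Gm = 7.482 × 10^9 m
rₐ = 125.2 Gm = 1.252 × 10^11 m
(a) a = (rₚ + rₐ)/2 = 6.6341 × 10^10 m ≈ 66.34 Gm
(b) e = (rₐ − rₚ)/(rₐ + rₚ) = (1.17718 × 10^11) / (1.32682 × 10^11) = 0.887219

Final answer:
(a) a = 66.34 Gm
(b) e = 0.8872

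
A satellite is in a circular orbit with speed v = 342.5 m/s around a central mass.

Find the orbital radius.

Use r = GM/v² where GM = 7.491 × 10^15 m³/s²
v = 342.5 m/s
GM = 7.491 × 10^15 m³/s²
v² = 117306 m²/s²
r = GM/v² = (7.491 × 10^15) / 117306 = 6.38585 × 10^10 m ≈ 63.86 Gm

Final answer: 63.86 Gm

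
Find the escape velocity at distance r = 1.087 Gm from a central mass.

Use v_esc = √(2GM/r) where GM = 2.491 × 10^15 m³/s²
r = 1.087 Gm = 1.087 × 10^9 m
GM = 2.491 × 10^15 m³/s²
2GM/r = 2 × (2.491 × 10^15) / (1.087 × 10^9) = 4.58326 × 10^6 m²/s²
v_esc = √(2GM/r) = 2140.85 m/s ≈ 2.141 km/s

Final answer: 2.141 km/s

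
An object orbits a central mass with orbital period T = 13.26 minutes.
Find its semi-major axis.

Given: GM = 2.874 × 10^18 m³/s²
T = 13.26 minutes = 795.6 s
GM = 2.874 × 10^18 m³/s²
Kepler's third law: a³ = GM T² / (4π²)
T² = 632979 s²
a³ = (2.874 × 10^18) × 632979 / (4π²) = 4.60804 × 10^22 m³
a = (a³)^(1/3) = 3.58514 × 10^7 m ≈ 3.585 × 10^7 m

Final answer: 3.585 × 10^7 m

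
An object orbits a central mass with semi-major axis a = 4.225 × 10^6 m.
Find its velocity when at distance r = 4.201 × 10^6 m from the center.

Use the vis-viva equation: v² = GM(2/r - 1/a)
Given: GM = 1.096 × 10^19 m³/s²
a = 4.225 × 10^6 m
r = 4.201 × 10^6 m
GM = 1.096 × 10^19 m³/s²
2/r − 1/a = 4.76077 × 10^-7 − 2.36686 × 10^-7 = 2.39391 × 10^-7 m⁻¹
v² = GM (2/r − 1/a) = 2.62372 × 10^12 m²/s²
v = 1.61979 × 10^6 m/s ≈ 1620 km/s

Final answer: 1620 km/s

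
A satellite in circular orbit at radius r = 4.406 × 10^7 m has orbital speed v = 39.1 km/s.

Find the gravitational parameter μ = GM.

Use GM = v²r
r = 4.406 × 10^7 m
v = 39.1 km/s = 39100 m/s
v² = 1.52881 × 10^9 m²/s²
GM = v²r = 1.52881 × 10^9 × 4.406 × 10^7 = 6.73594 × 10^16 m³/s²
GM ≈ 6.736 × 10^16 m³/s²

Final answer: GM = 6.736 × 10^16 m³/s²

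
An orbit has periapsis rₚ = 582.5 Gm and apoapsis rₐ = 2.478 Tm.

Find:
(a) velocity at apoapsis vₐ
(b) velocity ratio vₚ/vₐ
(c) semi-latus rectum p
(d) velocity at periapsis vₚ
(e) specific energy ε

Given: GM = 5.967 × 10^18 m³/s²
rₚ = 582.5 Gm = 5.825 × 10^11 m
rₐ = 2.478 Tm = 2.478 × 10^12 m
GM = 5.967 × 10^18 m³/s²
a = (rₚ + rₐ)/2 = 1.53025 × 10^12 m
e = (rₐ − rₚ)/(rₐ + rₚ) = (1.8955 × 10^12) / (3.0605 × 10^12) = 0.619343
(a) vₐ² = GM (2/rₐ − 1/a) = 5.967 × 10^18 × (8.07103 × 10^-13 − 6.53488 × 10^-13) = 916618 m²/s²;  vₐ = 957.402 m/s ≈ 957.4 m/s
(b) vₚ/vₐ = rₐ/rₚ (angular momentum) = (2.478 × 10^12) / (5.825 × 10^11) = 4.25408 ≈ 4.254
(c) 1 − e² = 0.616414;  p = a(1 − e²) = 1.53025 × 10^12 × 0.616414 = 9.43267 × 10^11 m ≈ 943.3 Gm
(d) vₚ² = GM (2/rₚ − 1/a) = 5.967 × 10^18 × (3.43348 × 10^-12 − 6.53488 × 10^-13) = 1.65882 × 10^7 m²/s²;  vₚ = 4072.86 m/s ≈ 4.073 km/s
(e) 2a = 3.0605 × 10^12 m;  ε = −GM/(2a) = -1.94968 × 10^6 J/kg ≈ -1.95 MJ/kg

Final answer:
(a) velocity at apoapsis vₐ = 957.4 m/s
(b) velocity ratio vₚ/vₐ = 4.254
(c) semi-latus rectum p = 943.3 Gm
(d) velocity at periapsis vₚ = 4.073 km/s
(e) specific energy ε = -1.95 MJ/kg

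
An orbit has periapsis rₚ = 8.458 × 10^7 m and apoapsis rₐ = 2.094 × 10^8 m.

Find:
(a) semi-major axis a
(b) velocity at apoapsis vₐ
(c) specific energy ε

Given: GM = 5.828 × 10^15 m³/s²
rₚ = 8.458 × 10^7 m
rₐ = 2.094 × 10^8 m
GM = 5.828 × 10^15 m³/s²
a = (rₚ + rₐ)/2 = 1.4699 × 10^8 m
e = (rₐ − rₚ)/(rₐ + rₚ) = (1.2482 × 10^8) / (2.9398 × 10^8) = 0.424587
(a) a = 1.4699 × 10^8 m ≈ 1.47 × 10^8 m
(b) vₐ² = GM (2/rₐ − 1/a) = 5.828 × 10^15 × (9.5511 × 10^-9 − 6.80318 × 10^-9) = 1.60148 × 10^7 m²/s²;  vₐ = 4001.86 m/s ≈ 4.002 km/s
(c) 2a = 2.9398 × 10^8 m;  ε = −GM/(2a) = -1.98245 × 10^7 J/kg ≈ -19.82 MJ/kg

Final answer:
(a) semi-major axis a = 1.47 × 10^8 m
(b) velocity at apoapsis vₐ = 4.002 km/s
(c) specific energy ε = -19.82 MJ/kg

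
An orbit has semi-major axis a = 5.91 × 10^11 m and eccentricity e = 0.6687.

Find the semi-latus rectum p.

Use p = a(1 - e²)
a = 5.91 × 10^11 m
e = 0.6687,  e² = 0.44716,  1 − e² = 0.55284
p = a(1 − e²) = 5.91 × 10^11 m × 0.55284 = 3.26729 × 10^11 m ≈ 3.267 × 10^11 m

Final answer: p = 3.267 × 10^11 m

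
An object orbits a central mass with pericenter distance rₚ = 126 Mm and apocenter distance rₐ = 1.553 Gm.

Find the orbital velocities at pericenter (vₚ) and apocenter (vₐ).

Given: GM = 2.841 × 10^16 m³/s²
rₚ = 126 Mm = 1.26 × 10^8 m
rₐ = 1.553 Gm = 1.553 × 10^9 m
GM = 2.841 × 10^16 m³/s²
a = (rₚ + rₐ)/2 = 8.395 × 10^8 m
Vis-viva: v² = GM (2/r − 1/a)
vₚ² = 2.841 × 10^16 × (1.5873 × 10^-8 − 1.19119 × 10^-9) = 4.17111 × 10^8 m²/s²
vₚ = 20423.3 m/s ≈ 20.42 km/s
vₐ² = 2.841 × 10^16 × (1.28783 × 10^-9 − 1.19119 × 10^-9) = 2.74568 × 10^6 m²/s²
vₐ = 1657.01 m/s ≈ 1.657 km/s

Final answer: vₚ = 20.42 km/s, vₐ = 1.657 km/s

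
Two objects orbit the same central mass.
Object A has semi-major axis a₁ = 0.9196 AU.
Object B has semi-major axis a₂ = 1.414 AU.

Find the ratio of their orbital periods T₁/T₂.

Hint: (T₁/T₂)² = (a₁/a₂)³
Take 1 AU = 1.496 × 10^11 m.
a₁ = 0.9196 AU = 1.37572 × 10^11 m
a₂ = 1.414 AU = 2.11534 × 10^11 m
a₁/a₂ = 0.650354
T₁/T₂ = (a₁/a₂)^(3/2) = (0.650354)^1.5 = 0.524474

Final answer: T₁/T₂ = 0.5245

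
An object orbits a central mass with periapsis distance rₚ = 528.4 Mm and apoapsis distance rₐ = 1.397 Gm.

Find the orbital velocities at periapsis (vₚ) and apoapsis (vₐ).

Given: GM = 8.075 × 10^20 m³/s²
rₚ = 528.4 Mm = 5.284 × 10^8 m
rₐ = 1.397 Gm = 1.397 × 10^9 m
GM = 8.075 × 10^20 m³/s²
a = (rₚ + rₐ)/2 = 9.627 × 10^8 m
Vis-viva: v² = GM (2/r − 1/a)
vₚ² = 8.075 × 10^20 × (3.78501 × 10^-9 − 1.03875 × 10^-9) = 2.21761 × 10^12 m²/s²
vₚ = 1.48916 × 10^6 m/s ≈ 1489 km/s
vₐ² = 8.075 × 10^20 × (1.43164 × 10^-9 − 1.03875 × 10^-9) = 3.17262 × 10^11 m²/s²
vₐ = 563260 m/s ≈ 563.3 km/s

Final answer: vₚ = 1489 km/s, vₐ = 563.3 km/s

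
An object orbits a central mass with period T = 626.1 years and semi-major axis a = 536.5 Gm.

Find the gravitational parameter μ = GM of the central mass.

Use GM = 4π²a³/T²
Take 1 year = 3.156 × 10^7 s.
T = 626.1 years = 1.97597 × 10^10 s
a = 536.5 Gm = 5.365 × 10^11 m
a³ = 1.54422 × 10^35 m³
T² = 3.90446 × 10^20 s²
GM = 4π² × (1.54422 × 10^35) / (3.90446 × 10^20) = 1.56138 × 10^16 m³/s²
GM ≈ 1.561 × 10^16 m³/s²

Final answer: GM = 1.561 × 10^16 m³/s²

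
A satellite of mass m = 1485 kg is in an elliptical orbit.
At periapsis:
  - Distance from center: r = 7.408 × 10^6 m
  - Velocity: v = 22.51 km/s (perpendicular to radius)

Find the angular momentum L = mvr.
r = 7.408 × 10^6 m
v = 22.51 km/s = 22510 m/s
vr = 22510 × 7.408 × 10^6 = 1.66754 × 10^11 m²/s
L = m × vr = 1485 × 1.66754 × 10^11 = 2.4763 × 10^14 kg·m²/s ≈ 2.476 × 10^14 kg·m²/s

Final answer: L = 2.476 × 10^14 kg·m²/s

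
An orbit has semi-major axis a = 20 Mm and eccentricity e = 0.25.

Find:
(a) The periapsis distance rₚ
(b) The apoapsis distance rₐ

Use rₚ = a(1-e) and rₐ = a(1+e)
a = 20 Mm = 2 × 10^7 m
e = 0.25:  1 − e = 0.75,  1 + e = 1.25
(a) rₚ = a(1 − e) = 2 × 10^7 m × 0.75 = 1.5 × 10^7 m ≈ 15 Mm
(b) rₐ = a(1 + e) = 2 × 10^7 m × 1.25 = 2.5 × 10^7 m ≈ 25 Mm

Final answer:
(a) rₚ = 15 Mm
(b) rₐ = 25 Mm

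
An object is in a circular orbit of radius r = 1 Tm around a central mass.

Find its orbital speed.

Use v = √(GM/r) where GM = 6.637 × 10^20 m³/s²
r = 1 Tm = 1 × 10^12 m
GM = 6.637 × 10^20 m³/s²
GM/r = (6.637 × 10^20) / (1 × 10^12) = 6.637 × 10^8 m²/s²
v = √(GM/r) = 25762.4 m/s ≈ 25.76 km/s

Final answer: 25.76 km/s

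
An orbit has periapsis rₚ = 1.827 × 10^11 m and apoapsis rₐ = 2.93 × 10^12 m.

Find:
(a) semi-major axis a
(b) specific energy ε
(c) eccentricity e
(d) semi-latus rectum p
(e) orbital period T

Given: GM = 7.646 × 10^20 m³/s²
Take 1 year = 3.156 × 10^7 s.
rₚ = 1.827 × 10^11 m
rₐ = 2.93 × 10^12 m
GM = 7.646 × 10^20 m³/s²
a = (rₚ + rₐ)/2 = 1.55635 × 10^12 m
e = (rₐ − rₚ)/(rₐ + rₚ) = (2.7473 × 10^12) / (3.1127 × 10^12) = 0.88261
(a) a = 1.55635 × 10^12 m ≈ 1.556 × 10^12 m
(b) 2a = 3.1127 × 10^12 m;  ε = −GM/(2a) = -2.45639 × 10^8 J/kg ≈ -245.6 MJ/kg
(c) e = 0.88261 ≈ 0.8826
(d) 1 − e² = 0.221;  p = a(1 − e²) = 1.55635 × 10^12 × 0.221 = 3.43953 × 10^11 m ≈ 3.44 × 10^11 m
(e) a³ = 3.76983 × 10^36 m³;  T = 2π √(a³/GM) = 2π × 7.02172 × 10^7 s = 4.41188 × 10^8 s ≈ 13.98 years

Final answer:
(a) semi-major axis a = 1.556 × 10^12 m
(b) specific energy ε = -245.6 MJ/kg
(c) eccentricity e = 0.8826
(d) semi-latus rectum p = 3.44 × 10^11 m
(e) orbital period T = 13.98 years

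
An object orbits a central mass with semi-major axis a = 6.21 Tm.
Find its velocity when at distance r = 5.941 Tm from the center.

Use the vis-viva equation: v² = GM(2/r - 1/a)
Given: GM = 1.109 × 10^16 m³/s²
a = 6.21 Tm = 6.21 × 10^12 m
r = 5.941 Tm = 5.941 × 10^12 m
GM = 1.109 × 10^16 m³/s²
2/r − 1/a = 3.36644 × 10^-13 − 1.61031 × 10^-13 = 1.75613 × 10^-13 m⁻¹
v² = GM (2/r − 1/a) = 1947.55 m²/s²
v = 44.131 m/s ≈ 44.13 m/s

Final answer: 44.13 m/s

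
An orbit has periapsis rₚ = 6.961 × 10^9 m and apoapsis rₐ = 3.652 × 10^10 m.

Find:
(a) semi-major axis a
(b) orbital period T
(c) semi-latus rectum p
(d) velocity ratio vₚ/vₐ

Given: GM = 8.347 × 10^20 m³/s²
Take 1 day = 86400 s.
rₚ = 6.961 × 10^9 m
rₐ = 3.652 × 10^10 m
GM = 8.347 × 10^20 m³/s²
a = (rₚ + rₐ)/2 = 2.17405 × 10^10 m
e = (rₐ − rₚ)/(rₐ + rₚ) = (2.9559 × 10^10) / (4.3481 × 10^10) = 0.679814
(a) a = 2.17405 × 10^10 m ≈ 2.174 × 10^10 m
(b) a³ = 1.02756 × 10^31 m³;  T = 2π √(a³/GM) = 2π × 110953 s = 697138 s ≈ 8.069 days
(c) 1 − e² = 0.537853;  p = a(1 − e²) = 2.17405 × 10^10 × 0.537853 = 1.16932 × 10^10 m ≈ 1.169 × 10^10 m
(d) vₚ/vₐ = rₐ/rₚ (angular momentum) = (3.652 × 10^10) / (6.961 × 10^9) = 5.24637 ≈ 5.246

Final answer:
(a) semi-major axis a = 2.174 × 10^10 m
(b) orbital period T = 8.069 days
(c) semi-latus rectum p = 1.169 × 10^10 m
(d) velocity ratio vₚ/vₐ = 5.246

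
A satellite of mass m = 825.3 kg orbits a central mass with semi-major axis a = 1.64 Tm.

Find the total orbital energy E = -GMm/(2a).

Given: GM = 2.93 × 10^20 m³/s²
a = 1.64 Tm = 1.64 × 10^12 m
GM = 2.93 × 10^20 m³/s²
2a = 3.28 × 10^12 m
GMm = 2.93 × 10^20 × 825.3 = 2.41813 × 10^23 m³·kg/s²
E = −GMm/(2a) = -7.37234 × 10^10 J ≈ -73.72 GJ

Final answer: -73.72 GJ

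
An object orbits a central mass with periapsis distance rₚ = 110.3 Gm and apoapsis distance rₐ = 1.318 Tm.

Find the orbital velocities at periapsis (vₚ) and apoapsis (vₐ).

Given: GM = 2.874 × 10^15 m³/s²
rₚ = 110.3 Gm = 1.103 × 10^11 m
rₐ = 1.318 Tm = 1.318 × 10^12 m
GM = 2.874 × 10^15 m³/s²
a = (rₚ + rₐ)/2 = 7.1415 × 10^11 m
Vis-viva: v² = GM (2/r − 1/a)
vₚ² = 2.874 × 10^15 × (1.81324 × 10^-11 − 1.40027 × 10^-12) = 48088.1 m²/s²
vₚ = 219.29 m/s ≈ 219.3 m/s
vₐ² = 2.874 × 10^15 × (1.51745 × 10^-12 − 1.40027 × 10^-12) = 336.789 m²/s²
vₐ = 18.3518 m/s ≈ 18.35 m/s

Final answer: vₚ = 219.3 m/s, vₐ = 18.35 m/s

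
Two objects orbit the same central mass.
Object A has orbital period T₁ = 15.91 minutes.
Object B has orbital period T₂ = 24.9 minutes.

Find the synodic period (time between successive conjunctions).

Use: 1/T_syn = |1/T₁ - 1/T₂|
T₁ = 15.91 minutes = 954.6 s
T₂ = 24.9 minutes = 1494 s
1/T₁ = 0.00104756 s⁻¹
1/T₂ = 0.000669344 s⁻¹
|1/T₁ − 1/T₂| = 0.000378215 s⁻¹
T_syn = 1 / |1/T₁ − 1/T₂| = 2644 s ≈ 44.07 minutes

Final answer: T_syn = 44.07 minutes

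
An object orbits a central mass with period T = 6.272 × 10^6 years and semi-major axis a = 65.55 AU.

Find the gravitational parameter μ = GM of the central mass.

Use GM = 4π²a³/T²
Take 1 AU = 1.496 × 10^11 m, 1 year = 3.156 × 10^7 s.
T = 6.272 × 10^6 years = 1.97944 × 10^14 s
a = 65.55 AU = 9.80628 × 10^12 m
a³ = 9.43003 × 10^38 m³
T² = 3.9182 × 10^28 s²
GM = 4π² × (9.43003 × 10^38) / (3.9182 × 10^28) = 9.50138 × 10^11 m³/s²
GM ≈ 9.501 × 10^11 m³/s²

Final answer: GM = 9.501 × 10^11 m³/s²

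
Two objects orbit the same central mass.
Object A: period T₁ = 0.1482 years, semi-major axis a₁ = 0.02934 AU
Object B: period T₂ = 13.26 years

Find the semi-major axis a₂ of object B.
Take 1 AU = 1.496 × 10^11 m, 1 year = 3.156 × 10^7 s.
T₁ = 0.1482 years = 4.67719 × 10^6 s
T₂ = 13.26 years = 4.18486 × 10^8 s
a₁ = 0.02934 AU = 4.38926 × 10^9 m
Kepler's third law: (T₂/T₁)² = (a₂/a₁)³  ⇒  a₂ = a₁ (T₂/T₁)^(2/3)
T₂/T₁ = 89.4737
(T₂/T₁)^(2/3) = 20.0046
a₂ = 4.38926 × 10^9 m × 20.0046 = 8.78055 × 10^10 m ≈ 0.5869 AU

Final answer: a₂ = 0.5869 AU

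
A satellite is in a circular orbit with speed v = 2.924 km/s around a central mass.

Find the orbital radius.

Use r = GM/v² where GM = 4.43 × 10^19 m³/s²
v = 2.924 km/s = 2924 m/s
GM = 4.43 × 10^19 m³/s²
v² = 8.54978 × 10^6 m²/s²
r = GM/v² = (4.43 × 10^19) / (8.54978 × 10^6) = 5.18142 × 10^12 m ≈ 5.181 × 10^12 m

Final answer: 5.181 × 10^12 m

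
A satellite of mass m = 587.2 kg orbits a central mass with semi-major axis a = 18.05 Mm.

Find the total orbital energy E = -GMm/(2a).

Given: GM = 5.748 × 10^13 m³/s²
a = 18.05 Mm = 1.805 × 10^7 m
GM = 5.748 × 10^13 m³/s²
2a = 3.61 × 10^7 m
GMm = 5.748 × 10^13 × 587.2 = 3.37523 × 10^16 m³·kg/s²
E = −GMm/(2a) = -9.34966 × 10^8 J ≈ -935 MJ

Final answer: -935 MJ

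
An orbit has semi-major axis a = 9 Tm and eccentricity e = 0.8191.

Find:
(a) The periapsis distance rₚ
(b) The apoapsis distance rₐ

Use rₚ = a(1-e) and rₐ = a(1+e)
a = 9 Tm = 9 × 10^12 m
e = 0.8191:  1 − e = 0.1809,  1 + e = 1.8191
(a) rₚ = a(1 − e) = 9 × 10^12 m × 0.1809 = 1.6281 × 10^12 m ≈ 1.628 Tm
(b) rₐ = a(1 + e) = 9 × 10^12 m × 1.8191 = 1.63719 × 10^13 m ≈ 16.37 Tm

Final answer:
(a) rₚ = 1.628 Tm
(b) rₐ = 16.37 Tm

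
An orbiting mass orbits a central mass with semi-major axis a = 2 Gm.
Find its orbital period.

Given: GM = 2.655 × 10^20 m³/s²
a = 2 Gm = 2 × 10^9 m
GM = 2.655 × 10^20 m³/s²
a³ = 8 × 10^27 m³
T = 2π √(a³/GM) = 2π √((8 × 10^27) / (2.655 × 10^20)) = 2π × 5489.25 s
T = 34490 s ≈ 9.581 hours

Final answer: 9.581 hours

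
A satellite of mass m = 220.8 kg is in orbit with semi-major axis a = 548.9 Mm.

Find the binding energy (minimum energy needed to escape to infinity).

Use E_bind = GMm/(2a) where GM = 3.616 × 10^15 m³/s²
a = 548.9 Mm = 5.489 × 10^8 m
GM = 3.616 × 10^15 m³/s²
m = 220.8 kg
GMm = 3.616 × 10^15 × 220.8 = 7.98413 × 10^17 m³·kg/s²
2a = 1.0978 × 10^9 m
E_bind = GMm/(2a) = 7.27284 × 10^8 J ≈ 727.3 MJ

Final answer: 727.3 MJ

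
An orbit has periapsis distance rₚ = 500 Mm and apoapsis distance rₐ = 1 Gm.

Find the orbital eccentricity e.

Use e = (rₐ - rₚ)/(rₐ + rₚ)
rₚ = 500 Mm = 5 × 10^8 m
rₐ = 1 Gm = 1 × 10^9 m
rₐ − rₚ = 5 × 10^8 m
rₐ + rₚ = 1.5 × 10^9 m
e = (rₐ − rₚ)/(rₐ + rₚ) = 0.333333

Final answer: e = 0.3333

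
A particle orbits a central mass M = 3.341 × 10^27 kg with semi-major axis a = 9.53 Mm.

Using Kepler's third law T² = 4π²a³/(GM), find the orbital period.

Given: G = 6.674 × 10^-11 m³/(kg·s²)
M = 3.341 × 10^27 kg
GM = G × M = 6.674 × 10^-11 × 3.341 × 10^27 = 2.22978 × 10^17 m³/s²
a = 9.53 Mm = 9.53 × 10^6 m
a³ = 8.65523 × 10^20 m³
T = 2π √(a³/GM) = 2π √((8.65523 × 10^20) / (2.22978 × 10^17)) = 2π × 62.3029 s
T = 391.46 s ≈ 6.524 minutes

Final answer: 6.524 minutes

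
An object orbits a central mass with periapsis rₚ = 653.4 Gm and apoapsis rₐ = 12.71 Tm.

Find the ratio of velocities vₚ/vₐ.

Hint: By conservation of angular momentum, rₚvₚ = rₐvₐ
rₚ = 653.4 Gm = 6.534 × 10^11 m
rₐ = 12.71 Tm = 1.271 × 10^13 m
rₚvₚ = rₐvₐ  ⇒  vₚ/vₐ = rₐ/rₚ
vₚ/vₐ = (1.271 × 10^13) / (6.534 × 10^11) = 19.4521

Final answer: vₚ/vₐ = 19.45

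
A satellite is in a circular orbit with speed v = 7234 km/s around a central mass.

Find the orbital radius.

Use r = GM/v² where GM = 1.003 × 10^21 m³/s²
v = 7234 km/s = 7.234 × 10^6 m/s
GM = 1.003 × 10^21 m³/s²
v² = 5.23308 × 10^13 m²/s²
r = GM/v² = (1.003 × 10^21) / (5.23308 × 10^13) = 1.91665 × 10^7 m ≈ 19.17 Mm

Final answer: 19.17 Mm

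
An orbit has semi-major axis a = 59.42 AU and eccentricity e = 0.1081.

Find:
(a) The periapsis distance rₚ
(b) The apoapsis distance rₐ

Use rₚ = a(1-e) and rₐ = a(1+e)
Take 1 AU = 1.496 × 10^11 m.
a = 59.42 AU = 8.88923 × 10^12 m
e = 0.1081:  1 − e = 0.8919,  1 + e = 1.1081
(a) rₚ = a(1 − e) = 8.88923 × 10^12 m × 0.8919 = 7.92831 × 10^12 m ≈ 53 AU
(b) rₐ = a(1 + e) = 8.88923 × 10^12 m × 1.1081 = 9.85016 × 10^12 m ≈ 65.84 AU

Final answer:
(a) rₚ = 53 AU
(b) rₐ = 65.84 AU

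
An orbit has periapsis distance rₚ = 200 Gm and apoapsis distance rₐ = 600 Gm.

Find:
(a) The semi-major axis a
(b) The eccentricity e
rₚ = 200 Gm = 2 × 10^11 m
rₐ = 600 Gm = 6 × 10^11 m
(a) a = (rₚ + rₐ)/2 = 4 × 10^11 m ≈ 400 Gm
(b) e = (rₐ − rₚ)/(rₐ + rₚ) = (4 × 10^11) / (8 × 10^11) = 0.5

Final answer:
(a) a = 400 Gm
(b) e = 0.5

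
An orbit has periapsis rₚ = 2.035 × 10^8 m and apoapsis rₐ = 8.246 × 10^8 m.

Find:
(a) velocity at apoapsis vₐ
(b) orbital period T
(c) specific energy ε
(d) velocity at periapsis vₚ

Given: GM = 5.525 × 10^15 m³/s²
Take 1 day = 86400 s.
rₚ = 2.035 × 10^8 m
rₐ = 8.246 × 10^8 m
GM = 5.525 × 10^15 m³/s²
a = (rₚ + rₐ)/2 = 5.1405 × 10^8 m
e = (rₐ − rₚ)/(rₐ + rₚ) = (6.211 × 10^8) / (1.0281 × 10^9) = 0.604124
(a) vₐ² = GM (2/rₐ − 1/a) = 5.525 × 10^15 × (2.42542 × 10^-9 − 1.94534 × 10^-9) = 2.65245 × 10^6 m²/s²;  vₐ = 1628.64 m/s ≈ 1.629 km/s
(b) a³ = 1.35836 × 10^26 m³;  T = 2π √(a³/GM) = 2π × 156799 s = 985194 s ≈ 11.4 days
(c) 2a = 1.0281 × 10^9 m;  ε = −GM/(2a) = -5.37399 × 10^6 J/kg ≈ -5.374 MJ/kg
(d) vₚ² = GM (2/rₚ − 1/a) = 5.525 × 10^15 × (9.82801 × 10^-9 − 1.94534 × 10^-9) = 4.35518 × 10^7 m²/s²;  vₚ = 6599.38 m/s ≈ 6.599 km/s

Final answer:
(a) velocity at apoapsis vₐ = 1.629 km/s
(b) orbital period T = 11.4 days
(c) specific energy ε = -5.374 MJ/kg
(d) velocity at periapsis vₚ = 6.599 km/s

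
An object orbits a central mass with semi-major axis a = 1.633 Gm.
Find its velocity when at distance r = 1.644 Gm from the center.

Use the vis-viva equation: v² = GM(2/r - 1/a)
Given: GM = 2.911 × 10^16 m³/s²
a = 1.633 Gm = 1.633 × 10^9 m
r = 1.644 Gm = 1.644 × 10^9 m
GM = 2.911 × 10^16 m³/s²
2/r − 1/a = 1.21655 × 10^-9 − 6.1237 × 10^-10 = 6.04175 × 10^-10 m⁻¹
v² = GM (2/r − 1/a) = 1.75875 × 10^7 m²/s²
v = 4193.75 m/s ≈ 4.194 km/s

Final answer: 4.194 km/s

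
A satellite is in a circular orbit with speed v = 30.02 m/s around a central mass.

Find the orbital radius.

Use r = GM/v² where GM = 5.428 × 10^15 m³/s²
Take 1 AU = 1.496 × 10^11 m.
v = 30.02 m/s
GM = 5.428 × 10^15 m³/s²
v² = 901.2 m²/s²
r = GM/v² = (5.428 × 10^15) / 901.2 = 6.02308 × 10^12 m ≈ 40.26 AU

Final answer: 40.26 AU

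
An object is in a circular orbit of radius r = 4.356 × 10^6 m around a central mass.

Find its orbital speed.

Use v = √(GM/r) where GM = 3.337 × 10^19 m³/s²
r = 4.356 × 10^6 m
GM = 3.337 × 10^19 m³/s²
GM/r = (3.337 × 10^19) / (4.356 × 10^6) = 7.6607 × 10^12 m²/s²
v = √(GM/r) = 2.7678 × 10^6 m/s ≈ 2768 km/s

Final answer: 2768 km/s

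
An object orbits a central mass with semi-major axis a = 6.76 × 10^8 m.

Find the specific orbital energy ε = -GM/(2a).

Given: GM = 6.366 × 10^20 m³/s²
a = 6.76 × 10^8 m
GM = 6.366 × 10^20 m³/s²
2a = 1.352 × 10^9 m
ε = −GM/(2a) = -4.70858 × 10^11 J/kg ≈ -470.9 GJ/kg

Final answer: -470.9 GJ/kg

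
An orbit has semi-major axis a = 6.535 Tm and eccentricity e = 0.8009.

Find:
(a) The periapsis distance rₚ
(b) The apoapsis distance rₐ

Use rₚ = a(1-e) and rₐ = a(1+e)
a = 6.535 Tm = 6.535 × 10^12 m
e = 0.8009:  1 − e = 0.1991,  1 + e = 1.8009
(a) rₚ = a(1 − e) = 6.535 × 10^12 m × 0.1991 = 1.30112 × 10^12 m ≈ 1.301 Tm
(b) rₐ = a(1 + e) = 6.535 × 10^12 m × 1.8009 = 1.17689 × 10^13 m ≈ 11.77 Tm

Final answer:
(a) rₚ = 1.301 Tm
(b) rₐ = 11.77 Tm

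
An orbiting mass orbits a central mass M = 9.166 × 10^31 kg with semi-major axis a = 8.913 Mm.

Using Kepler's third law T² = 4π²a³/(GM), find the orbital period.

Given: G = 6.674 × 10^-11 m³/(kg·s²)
M = 9.166 × 10^31 kg
GM = G × M = 6.674 × 10^-11 × 9.166 × 10^31 = 6.11739 × 10^21 m³/s²
a = 8.913 Mm = 8.913 × 10^6 m
a³ = 7.08063 × 10^20 m³
T = 2π √(a³/GM) = 2π √((7.08063 × 10^20) / (6.11739 × 10^21)) = 2π × 0.340215 s
T = 2.13763 s ≈ 2.138 seconds

Final answer: 2.138 seconds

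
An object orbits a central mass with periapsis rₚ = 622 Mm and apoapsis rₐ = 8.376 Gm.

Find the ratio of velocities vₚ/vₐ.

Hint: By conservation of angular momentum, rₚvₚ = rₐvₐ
rₚ = 622 Mm = 6.22 × 10^8 m
rₐ = 8.376 Gm = 8.376 × 10^9 m
rₚvₚ = rₐvₐ  ⇒  vₚ/vₐ = rₐ/rₚ
vₚ/vₐ = (8.376 × 10^9) / (6.22 × 10^8) = 13.4662

Final answer: vₚ/vₐ = 13.47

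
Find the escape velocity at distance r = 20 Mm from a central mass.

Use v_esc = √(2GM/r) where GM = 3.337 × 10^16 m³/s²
r = 20 Mm = 2 × 10^7 m
GM = 3.337 × 10^16 m³/s²
2GM/r = 2 × (3.337 × 10^16) / (2 × 10^7) = 3.337 × 10^9 m²/s²
v_esc = √(2GM/r) = 57766.8 m/s ≈ 57.77 km/s

Final answer: 57.77 km/s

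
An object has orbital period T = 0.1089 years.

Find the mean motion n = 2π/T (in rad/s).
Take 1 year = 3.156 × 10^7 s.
T = 0.1089 years = 3.43688 × 10^6 s
n = 2π / (3.43688 × 10^6 s) = 1.82816 × 10^-6 rad/s ≈ 1.828 × 10^-6 rad/s

Final answer: n = 1.828 × 10^-6 rad/s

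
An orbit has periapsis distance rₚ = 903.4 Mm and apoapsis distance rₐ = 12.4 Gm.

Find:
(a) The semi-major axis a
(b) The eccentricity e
rₚ = 903.4 Mm = 9.034 × 10^8 m
rₐ = 12.4 Gm = 1.24 × 10^10 m
(a) a = (rₚ + rₐ)/2 = 6.6517 × 10^9 m ≈ 6.652 Gm
(b) e = (rₐ − rₚ)/(rₐ + rₚ) = (1.14966 × 10^10) / (1.33034 × 10^10) = 0.864185

Final answer:
(a) a = 6.652 Gm
(b) e = 0.8642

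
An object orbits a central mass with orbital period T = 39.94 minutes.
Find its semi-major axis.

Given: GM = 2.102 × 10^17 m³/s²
T = 39.94 minutes = 2396.4 s
GM = 2.102 × 10^17 m³/s²
Kepler's third law: a³ = GM T² / (4π²)
T² = 5.74273 × 10^6 s²
a³ = (2.102 × 10^17) × (5.74273 × 10^6) / (4π²) = 3.05768 × 10^22 m³
a = (a³)^(1/3) = 3.12702 × 10^7 m ≈ 31.27 Mm

Final answer: 31.27 Mm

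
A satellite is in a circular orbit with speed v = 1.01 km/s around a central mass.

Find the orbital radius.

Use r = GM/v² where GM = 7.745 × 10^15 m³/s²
v = 1.01 km/s = 1010 m/s
GM = 7.745 × 10^15 m³/s²
v² = 1.0201 × 10^6 m²/s²
r = GM/v² = (7.745 × 10^15) / (1.0201 × 10^6) = 7.59239 × 10^9 m ≈ 7.592 × 10^9 m

Final answer: 7.592 × 10^9 m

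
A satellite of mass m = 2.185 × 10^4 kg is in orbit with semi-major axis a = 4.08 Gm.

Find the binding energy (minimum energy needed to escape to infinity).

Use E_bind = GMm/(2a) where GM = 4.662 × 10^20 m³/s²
a = 4.08 Gm = 4.08 × 10^9 m
GM = 4.662 × 10^20 m³/s²
m = 2.185 × 10^4 kg
GMm = 4.662 × 10^20 × 21850 = 1.01865 × 10^25 m³·kg/s²
2a = 8.16 × 10^9 m
E_bind = GMm/(2a) = 1.24834 × 10^15 J ≈ 1.248 PJ

Final answer: 1.248 PJ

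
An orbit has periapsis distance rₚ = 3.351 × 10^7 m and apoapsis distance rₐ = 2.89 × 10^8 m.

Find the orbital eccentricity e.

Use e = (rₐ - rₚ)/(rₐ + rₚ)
rₚ = 3.351 × 10^7 m
rₐ = 2.89 × 10^8 m
rₐ − rₚ = 2.5549 × 10^8 m
rₐ + rₚ = 3.2251 × 10^8 m
e = (rₐ − rₚ)/(rₐ + rₚ) = 0.792192

Final answer: e = 0.7922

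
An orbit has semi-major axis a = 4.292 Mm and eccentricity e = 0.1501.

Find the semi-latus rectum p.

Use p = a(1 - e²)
a = 4.292 Mm = 4.292 × 10^6 m
e = 0.1501,  e² = 0.02253,  1 − e² = 0.97747
p = a(1 − e²) = 4.292 × 10^6 m × 0.97747 = 4.1953 × 10^6 m ≈ 4.195 Mm

Final answer: p = 4.195 Mm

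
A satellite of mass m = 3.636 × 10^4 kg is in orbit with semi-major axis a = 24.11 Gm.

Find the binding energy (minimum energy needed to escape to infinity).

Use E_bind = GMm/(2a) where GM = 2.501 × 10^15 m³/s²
a = 24.11 Gm = 2.411 × 10^10 m
GM = 2.501 × 10^15 m³/s²
m = 3.636 × 10^4 kg
GMm = 2.501 × 10^15 × 36360 = 9.09364 × 10^19 m³·kg/s²
2a = 4.822 × 10^10 m
E_bind = GMm/(2a) = 1.88586 × 10^9 J ≈ 1.886 GJ

Final answer: 1.886 GJ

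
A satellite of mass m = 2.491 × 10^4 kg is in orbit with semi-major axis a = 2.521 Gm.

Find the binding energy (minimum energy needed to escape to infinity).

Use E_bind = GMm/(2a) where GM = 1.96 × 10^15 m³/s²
a = 2.521 Gm = 2.521 × 10^9 m
GM = 1.96 × 10^15 m³/s²
m = 2.491 × 10^4 kg
GMm = 1.96 × 10^15 × 24910 = 4.88236 × 10^19 m³·kg/s²
2a = 5.042 × 10^9 m
E_bind = GMm/(2a) = 9.68338 × 10^9 J ≈ 9.683 GJ

Final answer: 9.683 GJ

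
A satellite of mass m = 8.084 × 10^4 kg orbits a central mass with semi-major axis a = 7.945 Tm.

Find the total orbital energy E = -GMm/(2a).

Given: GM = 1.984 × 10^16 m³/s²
a = 7.945 Tm = 7.945 × 10^12 m
GM = 1.984 × 10^16 m³/s²
2a = 1.589 × 10^13 m
GMm = 1.984 × 10^16 × 80840 = 1.60387 × 10^21 m³·kg/s²
E = −GMm/(2a) = -1.00936 × 10^8 J ≈ -100.9 MJ

Final answer: -100.9 MJ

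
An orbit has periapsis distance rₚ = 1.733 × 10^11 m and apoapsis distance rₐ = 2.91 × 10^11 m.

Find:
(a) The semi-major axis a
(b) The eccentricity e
rₚ = 1.733 × 10^11 m
rₐ = 2.91 × 10^11 m
(a) a = (rₚ + rₐ)/2 = 2.3215 × 10^11 m ≈ 2.321 × 10^11 m
(b) e = (rₐ − rₚ)/(rₐ + rₚ) = (1.177 × 10^11) / (4.643 × 10^11) = 0.2535

Final answer:
(a) a = 2.321 × 10^11 m
(b) e = 0.2535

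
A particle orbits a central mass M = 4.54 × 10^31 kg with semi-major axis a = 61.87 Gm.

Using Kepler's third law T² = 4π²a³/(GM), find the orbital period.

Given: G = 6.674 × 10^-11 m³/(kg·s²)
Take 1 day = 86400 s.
M = 4.54 × 10^31 kg
GM = G × M = 6.674 × 10^-11 × 4.54 × 10^31 = 3.03 × 10^21 m³/s²
a = 61.87 Gm = 6.187 × 10^10 m
a³ = 2.36832 × 10^32 m³
T = 2π √(a³/GM) = 2π √((2.36832 × 10^32) / (3.03 × 10^21)) = 2π × 279576 s
T = 1.75662 × 10^6 s ≈ 20.33 days

Final answer: 20.33 days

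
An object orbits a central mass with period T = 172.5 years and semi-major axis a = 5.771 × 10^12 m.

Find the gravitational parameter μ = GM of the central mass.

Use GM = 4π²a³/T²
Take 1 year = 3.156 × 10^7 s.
T = 172.5 years = 5.4441 × 10^9 s
a = 5.771 × 10^12 m
a³ = 1.922 × 10^38 m³
T² = 2.96382 × 10^19 s²
GM = 4π² × (1.922 × 10^38) / (2.96382 × 10^19) = 2.56012 × 10^20 m³/s²
GM ≈ 2.56 × 10^20 m³/s²

Final answer: GM = 2.56 × 10^20 m³/s²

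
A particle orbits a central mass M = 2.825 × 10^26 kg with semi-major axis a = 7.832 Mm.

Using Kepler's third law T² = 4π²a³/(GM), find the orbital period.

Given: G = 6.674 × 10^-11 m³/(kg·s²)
M = 2.825 × 10^26 kg
GM = G × M = 6.674 × 10^-11 × 2.825 × 10^26 = 1.8854 × 10^16 m³/s²
a = 7.832 Mm = 7.832 × 10^6 m
a³ = 4.80417 × 10^20 m³
T = 2π √(a³/GM) = 2π √((4.80417 × 10^20) / (1.8854 × 10^16)) = 2π × 159.627 s
T = 1002.97 s ≈ 16.72 minutes

Final answer: 16.72 minutes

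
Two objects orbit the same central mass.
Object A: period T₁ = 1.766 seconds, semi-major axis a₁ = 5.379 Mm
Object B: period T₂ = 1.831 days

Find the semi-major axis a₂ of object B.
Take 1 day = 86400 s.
T₁ = 1.766 seconds
T₂ = 1.831 days = 158198 s
a₁ = 5.379 Mm = 5.379 × 10^6 m
Kepler's third law: (T₂/T₁)² = (a₂/a₁)³  ⇒  a₂ = a₁ (T₂/T₁)^(2/3)
T₂/T₁ = 89580.1
(T₂/T₁)^(2/3) = 2002.05
a₂ = 5.379 × 10^6 m × 2002.05 = 1.0769 × 10^10 m ≈ 10.77 Gm

Final answer: a₂ = 10.77 Gm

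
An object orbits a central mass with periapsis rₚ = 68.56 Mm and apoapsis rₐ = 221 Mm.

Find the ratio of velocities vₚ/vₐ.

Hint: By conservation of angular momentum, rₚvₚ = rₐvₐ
rₚ = 68.56 Mm = 6.856 × 10^7 m
rₐ = 221 Mm = 2.21 × 10^8 m
rₚvₚ = rₐvₐ  ⇒  vₚ/vₐ = rₐ/rₚ
vₚ/vₐ = (2.21 × 10^8) / (6.856 × 10^7) = 3.22345

Final answer: vₚ/vₐ = 3.223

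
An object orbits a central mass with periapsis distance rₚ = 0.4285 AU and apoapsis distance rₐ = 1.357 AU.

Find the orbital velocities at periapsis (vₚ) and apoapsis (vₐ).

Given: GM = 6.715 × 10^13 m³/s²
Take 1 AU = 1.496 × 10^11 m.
rₚ = 0.4285 AU = 6.41036 × 10^10 m
rₐ = 1.357 AU = 2.03007 × 10^11 m
GM = 6.715 × 10^13 m³/s²
a = (rₚ + rₐ)/2 = 1.33555 × 10^11 m
Vis-viva: v² = GM (2/r − 1/a)
vₚ² = 6.715 × 10^13 × (3.11995 × 10^-11 − 7.48753 × 10^-12) = 1592.26 m²/s²
vₚ = 39.9031 m/s ≈ 39.9 m/s
vₐ² = 6.715 × 10^13 × (9.85187 × 10^-12 − 7.48753 × 10^-12) = 158.765 m²/s²
vₐ = 12.6002 m/s ≈ 12.6 m/s

Final answer: vₚ = 39.9 m/s, vₐ = 12.6 m/s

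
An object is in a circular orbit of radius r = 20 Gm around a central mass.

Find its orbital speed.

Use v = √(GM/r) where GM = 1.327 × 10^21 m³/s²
r = 20 Gm = 2 × 10^10 m
GM = 1.327 × 10^21 m³/s²
GM/r = (1.327 × 10^21) / (2 × 10^10) = 6.635 × 10^10 m²/s²
v = √(GM/r) = 257585 m/s ≈ 257.6 km/s

Final answer: 257.6 km/s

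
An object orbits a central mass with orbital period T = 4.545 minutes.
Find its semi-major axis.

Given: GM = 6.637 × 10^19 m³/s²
T = 4.545 minutes = 272.7 s
GM = 6.637 × 10^19 m³/s²
Kepler's third law: a³ = GM T² / (4π²)
T² = 74365.3 s²
a³ = (6.637 × 10^19) × 74365.3 / (4π²) = 1.25021 × 10^23 m³
a = (a³)^(1/3) = 5.00028 × 10^7 m ≈ 50 Mm

Final answer: 50 Mm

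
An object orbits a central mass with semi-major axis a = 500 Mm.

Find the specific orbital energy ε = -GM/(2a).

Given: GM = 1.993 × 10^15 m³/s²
a = 500 Mm = 5 × 10^8 m
GM = 1.993 × 10^15 m³/s²
2a = 1 × 10^9 m
ε = −GM/(2a) = -1.993 × 10^6 J/kg ≈ -1.993 MJ/kg

Final answer: -1.993 MJ/kg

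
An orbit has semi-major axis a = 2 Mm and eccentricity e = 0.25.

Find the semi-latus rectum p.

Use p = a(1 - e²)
a = 2 Mm = 2 × 10^6 m
e = 0.25,  e² = 0.0625,  1 − e² = 0.9375
p = a(1 − e²) = 2 × 10^6 m × 0.9375 = 1.875 × 10^6 m ≈ 1.875 Mm

Final answer: p = 1.875 Mm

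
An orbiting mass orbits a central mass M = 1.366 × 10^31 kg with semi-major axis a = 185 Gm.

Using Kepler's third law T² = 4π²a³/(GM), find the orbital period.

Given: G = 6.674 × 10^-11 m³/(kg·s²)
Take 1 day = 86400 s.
M = 1.366 × 10^31 kg
GM = G × M = 6.674 × 10^-11 × 1.366 × 10^31 = 9.11668 × 10^20 m³/s²
a = 185 Gm = 1.85 × 10^11 m
a³ = 6.33163 × 10^33 m³
T = 2π √(a³/GM) = 2π √((6.33163 × 10^33) / (9.11668 × 10^20)) = 2π × 2.63536 × 10^6 s
T = 1.65584 × 10^7 s ≈ 191.6 days

Final answer: 191.6 days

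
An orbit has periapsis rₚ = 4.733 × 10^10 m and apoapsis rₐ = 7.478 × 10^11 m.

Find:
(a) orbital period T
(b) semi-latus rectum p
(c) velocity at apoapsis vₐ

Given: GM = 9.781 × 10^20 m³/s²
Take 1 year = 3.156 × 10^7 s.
rₚ = 4.733 × 10^10 m
rₐ = 7.478 × 10^11 m
GM = 9.781 × 10^20 m³/s²
a = (rₚ + rₐ)/2 = 3.97565 × 10^11 m
e = (rₐ − rₚ)/(rₐ + rₚ) = (7.0047 × 10^11) / (7.9513 × 10^11) = 0.88095
(a) a³ = 6.28383 × 10^34 m³;  T = 2π √(a³/GM) = 2π × 8.01531 × 10^6 s = 5.03617 × 10^7 s ≈ 1.596 years
(b) 1 − e² = 0.223927;  p = a(1 − e²) = 3.97565 × 10^11 × 0.223927 = 8.90254 × 10^10 m ≈ 8.903 × 10^10 m
(c) vₐ² = GM (2/rₐ − 1/a) = 9.781 × 10^20 × (2.67451 × 10^-12 − 2.51531 × 10^-12) = 1.55713 × 10^8 m²/s²;  vₐ = 12478.5 m/s ≈ 12.48 km/s

Final answer:
(a) orbital period T = 1.596 years
(b) semi-latus rectum p = 8.903 × 10^10 m
(c) velocity at apoapsis vₐ = 12.48 km/s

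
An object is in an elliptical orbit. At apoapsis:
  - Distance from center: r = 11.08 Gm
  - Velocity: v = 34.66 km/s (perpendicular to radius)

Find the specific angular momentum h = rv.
r = 11.08 Gm = 1.108 × 10^10 m
v = 34.66 km/s = 34660 m/s
h = rv = 1.108 × 10^10 × 34660 = 3.84033 × 10^14 m²/s ≈ 3.84 × 10^14 m²/s

Final answer: h = 3.84 × 10^14 m²/s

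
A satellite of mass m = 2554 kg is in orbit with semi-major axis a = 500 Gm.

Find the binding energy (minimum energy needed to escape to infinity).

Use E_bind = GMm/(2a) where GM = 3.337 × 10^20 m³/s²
a = 500 Gm = 5 × 10^11 m
GM = 3.337 × 10^20 m³/s²
m = 2554 kg
GMm = 3.337 × 10^20 × 2554 = 8.5227 × 10^23 m³·kg/s²
2a = 1 × 10^12 m
E_bind = GMm/(2a) = 8.5227 × 10^11 J ≈ 852.3 GJ

Final answer: 852.3 GJ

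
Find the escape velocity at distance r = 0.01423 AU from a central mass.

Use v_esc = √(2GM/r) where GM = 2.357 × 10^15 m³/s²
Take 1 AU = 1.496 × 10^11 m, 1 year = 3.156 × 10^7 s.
r = 0.01423 AU = 2.12881 × 10^9 m
GM = 2.357 × 10^15 m³/s²
2GM/r = 2 × (2.357 × 10^15) / (2.12881 × 10^9) = 2.21438 × 10^6 m²/s²
v_esc = √(2GM/r) = 1488.08 m/s ≈ 0.3139 AU/year

Final answer: 0.3139 AU/year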